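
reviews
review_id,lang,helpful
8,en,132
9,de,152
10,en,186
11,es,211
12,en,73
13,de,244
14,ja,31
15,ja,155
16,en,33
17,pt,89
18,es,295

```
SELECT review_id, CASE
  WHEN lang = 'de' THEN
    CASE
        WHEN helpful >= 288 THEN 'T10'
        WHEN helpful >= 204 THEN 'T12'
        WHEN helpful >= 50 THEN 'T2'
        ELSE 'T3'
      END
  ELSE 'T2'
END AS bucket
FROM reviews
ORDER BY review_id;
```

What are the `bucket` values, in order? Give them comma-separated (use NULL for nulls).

review_id=8: lang='en' → outer ELSE → T2
review_id=9: lang='de' → inner[helpful >= 50] → T2
review_id=10: lang='en' → outer ELSE → T2
review_id=11: lang='es' → outer ELSE → T2
review_id=12: lang='en' → outer ELSE → T2
review_id=13: lang='de' → inner[helpful >= 204] → T12
review_id=14: lang='ja' → outer ELSE → T2
review_id=15: lang='ja' → outer ELSE → T2
review_id=16: lang='en' → outer ELSE → T2
review_id=17: lang='pt' → outer ELSE → T2
review_id=18: lang='es' → outer ELSE → T2

T2, T2, T2, T2, T2, T12, T2, T2, T2, T2, T2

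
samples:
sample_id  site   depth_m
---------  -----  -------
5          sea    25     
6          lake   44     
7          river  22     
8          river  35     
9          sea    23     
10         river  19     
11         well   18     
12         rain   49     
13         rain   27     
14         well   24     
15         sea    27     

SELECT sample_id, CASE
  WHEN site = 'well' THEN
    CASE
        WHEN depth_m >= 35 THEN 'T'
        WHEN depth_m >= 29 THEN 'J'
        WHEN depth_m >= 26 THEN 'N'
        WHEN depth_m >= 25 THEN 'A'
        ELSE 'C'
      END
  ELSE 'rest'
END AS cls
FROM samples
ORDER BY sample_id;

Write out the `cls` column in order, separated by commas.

sample_id=5: site='sea' → outer ELSE → rest
sample_id=6: site='lake' → outer ELSE → rest
sample_id=7: site='river' → outer ELSE → rest
sample_id=8: site='river' → outer ELSE → rest
sample_id=9: site='sea' → outer ELSE → rest
sample_id=10: site='river' → outer ELSE → rest
sample_id=11: site='well' → inner[ELSE] → C
sample_id=12: site='rain' → outer ELSE → rest
sample_id=13: site='rain' → outer ELSE → rest
sample_id=14: site='well' → inner[ELSE] → C
sample_id=15: site='sea' → outer ELSE → rest

rest, rest, rest, rest, rest, rest, C, rest, rest, C, rest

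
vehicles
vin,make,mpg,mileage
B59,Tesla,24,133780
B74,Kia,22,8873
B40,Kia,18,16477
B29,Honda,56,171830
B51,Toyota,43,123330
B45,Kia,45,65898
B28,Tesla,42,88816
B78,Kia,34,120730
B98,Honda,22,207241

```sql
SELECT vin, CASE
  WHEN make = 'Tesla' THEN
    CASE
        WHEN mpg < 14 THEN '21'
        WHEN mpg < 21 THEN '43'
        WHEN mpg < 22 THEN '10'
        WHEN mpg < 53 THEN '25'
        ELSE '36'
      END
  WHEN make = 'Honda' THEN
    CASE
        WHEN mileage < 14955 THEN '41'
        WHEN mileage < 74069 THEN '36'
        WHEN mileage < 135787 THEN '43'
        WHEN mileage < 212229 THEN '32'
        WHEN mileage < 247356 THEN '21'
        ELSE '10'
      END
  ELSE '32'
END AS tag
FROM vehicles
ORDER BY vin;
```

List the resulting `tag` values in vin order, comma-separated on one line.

25, 32, 32, 32, 32, 25, 32, 32, 32

vin=B28: make='Tesla' → inner[mpg < 53] → 25
vin=B29: make='Honda' → inner[mileage < 212229] → 32
vin=B40: make='Kia' → outer ELSE → 32
vin=B45: make='Kia' → outer ELSE → 32
vin=B51: make='Toyota' → outer ELSE → 32
vin=B59: make='Tesla' → inner[mpg < 53] → 25
vin=B74: make='Kia' → outer ELSE → 32
vin=B78: make='Kia' → outer ELSE → 32
vin=B98: make='Honda' → inner[mileage < 212229] → 32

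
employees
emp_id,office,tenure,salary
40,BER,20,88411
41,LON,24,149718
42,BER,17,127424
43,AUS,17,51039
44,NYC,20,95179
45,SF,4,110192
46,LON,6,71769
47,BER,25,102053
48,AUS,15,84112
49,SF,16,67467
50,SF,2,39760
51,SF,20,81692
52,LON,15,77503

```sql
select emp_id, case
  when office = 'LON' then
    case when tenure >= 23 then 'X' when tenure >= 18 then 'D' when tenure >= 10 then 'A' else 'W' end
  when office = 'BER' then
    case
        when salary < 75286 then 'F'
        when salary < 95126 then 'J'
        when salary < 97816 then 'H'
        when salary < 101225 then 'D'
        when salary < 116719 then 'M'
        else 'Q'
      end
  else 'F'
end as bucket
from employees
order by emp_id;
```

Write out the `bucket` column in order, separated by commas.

emp_id=40: office='BER' → inner[salary < 95126] → J
emp_id=41: office='LON' → inner[tenure >= 23] → X
emp_id=42: office='BER' → inner[ELSE] → Q
emp_id=43: office='AUS' → outer ELSE → F
emp_id=44: office='NYC' → outer ELSE → F
emp_id=45: office='SF' → outer ELSE → F
emp_id=46: office='LON' → inner[ELSE] → W
emp_id=47: office='BER' → inner[salary < 116719] → M
emp_id=48: office='AUS' → outer ELSE → F
emp_id=49: office='SF' → outer ELSE → F
emp_id=50: office='SF' → outer ELSE → F
emp_id=51: office='SF' → outer ELSE → F
emp_id=52: office='LON' → inner[tenure >= 10] → A

J, X, Q, F, F, F, W, M, F, F, F, F, A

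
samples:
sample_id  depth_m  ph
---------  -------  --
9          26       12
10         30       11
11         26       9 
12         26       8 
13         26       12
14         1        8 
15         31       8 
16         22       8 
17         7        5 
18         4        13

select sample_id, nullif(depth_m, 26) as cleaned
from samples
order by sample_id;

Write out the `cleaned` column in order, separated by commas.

sample_id=9: depth_m=26 vs 26: equal → NULL
sample_id=10: depth_m=30 vs 26: differ → 30
sample_id=11: depth_m=26 vs 26: equal → NULL
sample_id=12: depth_m=26 vs 26: equal → NULL
sample_id=13: depth_m=26 vs 26: equal → NULL
sample_id=14: depth_m=1 vs 26: differ → 1
sample_id=15: depth_m=31 vs 26: differ → 31
sample_id=16: depth_m=22 vs 26: differ → 22
sample_id=17: depth_m=7 vs 26: differ → 7
sample_id=18: depth_m=4 vs 26: differ → 4

NULL, 30, NULL, NULL, NULL, 1, 31, 22, 7, 4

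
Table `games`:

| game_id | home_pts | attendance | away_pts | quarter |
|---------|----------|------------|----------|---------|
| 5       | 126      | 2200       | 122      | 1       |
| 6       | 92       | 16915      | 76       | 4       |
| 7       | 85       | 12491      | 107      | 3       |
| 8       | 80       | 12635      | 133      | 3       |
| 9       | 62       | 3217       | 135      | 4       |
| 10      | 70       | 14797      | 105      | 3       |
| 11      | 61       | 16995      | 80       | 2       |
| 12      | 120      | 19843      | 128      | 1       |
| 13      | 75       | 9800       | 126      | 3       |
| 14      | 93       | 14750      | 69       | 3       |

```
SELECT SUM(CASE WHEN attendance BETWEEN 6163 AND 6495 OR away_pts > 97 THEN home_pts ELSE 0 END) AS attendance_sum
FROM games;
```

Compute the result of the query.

game_id=5: ✓ → 126
game_id=6: ✗
game_id=7: ✓ → 85
game_id=8: ✓ → 80
game_id=9: ✓ → 62
game_id=10: ✓ → 70
game_id=11: ✗
game_id=12: ✓ → 120
game_id=13: ✓ → 75
game_id=14: ✗
attendance_sum = 126 + 85 + 80 + 62 + 70 + 120 + 75 = 618

618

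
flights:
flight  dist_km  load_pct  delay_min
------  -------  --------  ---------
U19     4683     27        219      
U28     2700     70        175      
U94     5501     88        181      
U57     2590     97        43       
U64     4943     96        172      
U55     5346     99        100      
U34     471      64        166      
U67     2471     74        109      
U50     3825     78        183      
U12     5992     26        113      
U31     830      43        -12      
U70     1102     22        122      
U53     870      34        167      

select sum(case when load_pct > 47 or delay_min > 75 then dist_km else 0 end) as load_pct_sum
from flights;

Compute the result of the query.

flight=U19: ✓ → 4683
flight=U28: ✓ → 2700
flight=U94: ✓ → 5501
flight=U57: ✓ → 2590
flight=U64: ✓ → 4943
flight=U55: ✓ → 5346
flight=U34: ✓ → 471
flight=U67: ✓ → 2471
flight=U50: ✓ → 3825
flight=U12: ✓ → 5992
flight=U31: ✗
flight=U70: ✓ → 1102
flight=U53: ✓ → 870
load_pct_sum = 4683 + 2700 + 5501 + 2590 + 4943 + 5346 + 471 + 2471 + 3825 + 5992 + 1102 + 870 = 40494

40494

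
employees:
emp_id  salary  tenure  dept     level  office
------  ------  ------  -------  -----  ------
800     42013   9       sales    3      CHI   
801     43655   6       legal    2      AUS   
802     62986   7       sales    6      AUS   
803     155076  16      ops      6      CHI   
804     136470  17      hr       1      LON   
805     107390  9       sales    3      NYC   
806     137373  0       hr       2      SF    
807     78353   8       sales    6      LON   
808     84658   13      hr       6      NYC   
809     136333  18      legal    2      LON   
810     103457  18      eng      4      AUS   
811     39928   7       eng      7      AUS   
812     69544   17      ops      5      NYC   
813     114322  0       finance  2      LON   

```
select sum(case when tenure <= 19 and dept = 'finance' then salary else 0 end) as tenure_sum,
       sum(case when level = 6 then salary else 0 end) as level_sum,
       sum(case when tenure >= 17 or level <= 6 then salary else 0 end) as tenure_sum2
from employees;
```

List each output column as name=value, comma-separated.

[tenure_sum: tenure <= 19 and dept = 'finance']
emp_id=800: ✗
emp_id=801: ✗
emp_id=802: ✗
emp_id=803: ✗
emp_id=804: ✗
emp_id=805: ✗
emp_id=806: ✗
emp_id=807: ✗
emp_id=808: ✗
emp_id=809: ✗
emp_id=810: ✗
emp_id=811: ✗
emp_id=812: ✗
emp_id=813: ✓ → 114322
tenure_sum = 114322
—
[level_sum: level = 6]
emp_id=800: ✗
emp_id=801: ✗
emp_id=802: ✓ → 62986
emp_id=803: ✓ → 155076
emp_id=804: ✗
emp_id=805: ✗
emp_id=806: ✗
emp_id=807: ✓ → 78353
emp_id=808: ✓ → 84658
emp_id=809: ✗
emp_id=810: ✗
emp_id=811: ✗
emp_id=812: ✗
emp_id=813: ✗
level_sum = 62986 + 155076 + 78353 + 84658 = 381073
—
[tenure_sum2: tenure >= 17 or level <= 6]
emp_id=800: ✓ → 42013
emp_id=801: ✓ → 43655
emp_id=802: ✓ → 62986
emp_id=803: ✓ → 155076
emp_id=804: ✓ → 136470
emp_id=805: ✓ → 107390
emp_id=806: ✓ → 137373
emp_id=807: ✓ → 78353
emp_id=808: ✓ → 84658
emp_id=809: ✓ → 136333
emp_id=810: ✓ → 103457
emp_id=811: ✗
emp_id=812: ✓ → 69544
emp_id=813: ✓ → 114322
tenure_sum2 = 42013 + 43655 + 62986 + 155076 + 136470 + 107390 + 137373 + 78353 + 84658 + 136333 + 103457 + 69544 + 114322 = 1271630

tenure_sum=114322, level_sum=381073, tenure_sum2=1271630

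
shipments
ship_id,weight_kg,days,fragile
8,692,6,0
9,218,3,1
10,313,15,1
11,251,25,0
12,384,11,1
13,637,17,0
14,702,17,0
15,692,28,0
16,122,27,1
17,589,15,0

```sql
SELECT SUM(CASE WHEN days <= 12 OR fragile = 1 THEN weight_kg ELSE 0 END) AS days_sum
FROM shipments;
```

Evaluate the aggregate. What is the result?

ship_id=8: ✓ → 692
ship_id=9: ✓ → 218
ship_id=10: ✓ → 313
ship_id=11: ✗
ship_id=12: ✓ → 384
ship_id=13: ✗
ship_id=14: ✗
ship_id=15: ✗
ship_id=16: ✓ → 122
ship_id=17: ✗
days_sum = 692 + 218 + 313 + 384 + 122 = 1729

1729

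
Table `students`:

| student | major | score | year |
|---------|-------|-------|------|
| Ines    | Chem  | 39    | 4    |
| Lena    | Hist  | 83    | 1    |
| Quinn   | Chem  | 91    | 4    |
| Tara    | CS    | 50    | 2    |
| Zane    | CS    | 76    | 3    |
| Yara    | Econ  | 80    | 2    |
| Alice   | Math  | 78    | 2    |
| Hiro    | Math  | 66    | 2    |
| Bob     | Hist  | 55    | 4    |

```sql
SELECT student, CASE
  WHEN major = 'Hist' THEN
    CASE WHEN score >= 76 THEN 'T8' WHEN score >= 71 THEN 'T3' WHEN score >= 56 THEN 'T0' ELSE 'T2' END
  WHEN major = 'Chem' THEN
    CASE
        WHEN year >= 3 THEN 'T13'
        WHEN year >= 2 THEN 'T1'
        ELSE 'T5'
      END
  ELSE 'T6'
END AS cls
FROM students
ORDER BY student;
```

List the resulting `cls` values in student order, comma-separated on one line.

T6, T2, T6, T13, T8, T13, T6, T6, T6

student=Alice: major='Math' → outer ELSE → T6
student=Bob: major='Hist' → inner[ELSE] → T2
student=Hiro: major='Math' → outer ELSE → T6
student=Ines: major='Chem' → inner[year >= 3] → T13
student=Lena: major='Hist' → inner[score >= 76] → T8
student=Quinn: major='Chem' → inner[year >= 3] → T13
student=Tara: major='CS' → outer ELSE → T6
student=Yara: major='Econ' → outer ELSE → T6
student=Zane: major='CS' → outer ELSE → T6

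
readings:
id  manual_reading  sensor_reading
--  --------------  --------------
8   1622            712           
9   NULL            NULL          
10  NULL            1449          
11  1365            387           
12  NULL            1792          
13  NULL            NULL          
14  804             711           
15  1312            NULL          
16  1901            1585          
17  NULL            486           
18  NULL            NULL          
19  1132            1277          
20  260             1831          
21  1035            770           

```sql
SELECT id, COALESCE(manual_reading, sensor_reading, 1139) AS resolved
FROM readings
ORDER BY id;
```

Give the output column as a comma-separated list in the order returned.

id=8: manual_reading=1622 → 1622
id=9: manual_reading=NULL, sensor_reading=NULL, → literal 1139 → 1139
id=10: manual_reading=NULL, sensor_reading=1449 → 1449
id=11: manual_reading=1365 → 1365
id=12: manual_reading=NULL, sensor_reading=1792 → 1792
id=13: manual_reading=NULL, sensor_reading=NULL, → literal 1139 → 1139
id=14: manual_reading=804 → 804
id=15: manual_reading=1312 → 1312
id=16: manual_reading=1901 → 1901
id=17: manual_reading=NULL, sensor_reading=486 → 486
id=18: manual_reading=NULL, sensor_reading=NULL, → literal 1139 → 1139
id=19: manual_reading=1132 → 1132
id=20: manual_reading=260 → 260
id=21: manual_reading=1035 → 1035

1622, 1139, 1449, 1365, 1792, 1139, 804, 1312, 1901, 486, 1139, 1132, 260, 1035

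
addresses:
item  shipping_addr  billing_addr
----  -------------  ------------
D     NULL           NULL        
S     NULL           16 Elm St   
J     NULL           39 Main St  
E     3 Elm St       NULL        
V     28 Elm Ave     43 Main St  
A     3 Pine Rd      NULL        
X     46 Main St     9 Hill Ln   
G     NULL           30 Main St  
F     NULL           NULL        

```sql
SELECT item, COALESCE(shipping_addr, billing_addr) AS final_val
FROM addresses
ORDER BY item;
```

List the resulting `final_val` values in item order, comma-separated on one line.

3 Pine Rd, NULL, 3 Elm St, NULL, 30 Main St, 39 Main St, 16 Elm St, 28 Elm Ave, 46 Main St

item=A: shipping_addr=3 Pine Rd → 3 Pine Rd
item=D: shipping_addr=NULL, billing_addr=NULL (all NULL) → NULL
item=E: shipping_addr=3 Elm St → 3 Elm St
item=F: shipping_addr=NULL, billing_addr=NULL (all NULL) → NULL
item=G: shipping_addr=NULL, billing_addr=30 Main St → 30 Main St
item=J: shipping_addr=NULL, billing_addr=39 Main St → 39 Main St
item=S: shipping_addr=NULL, billing_addr=16 Elm St → 16 Elm St
item=V: shipping_addr=28 Elm Ave → 28 Elm Ave
item=X: shipping_addr=46 Main St → 46 Main St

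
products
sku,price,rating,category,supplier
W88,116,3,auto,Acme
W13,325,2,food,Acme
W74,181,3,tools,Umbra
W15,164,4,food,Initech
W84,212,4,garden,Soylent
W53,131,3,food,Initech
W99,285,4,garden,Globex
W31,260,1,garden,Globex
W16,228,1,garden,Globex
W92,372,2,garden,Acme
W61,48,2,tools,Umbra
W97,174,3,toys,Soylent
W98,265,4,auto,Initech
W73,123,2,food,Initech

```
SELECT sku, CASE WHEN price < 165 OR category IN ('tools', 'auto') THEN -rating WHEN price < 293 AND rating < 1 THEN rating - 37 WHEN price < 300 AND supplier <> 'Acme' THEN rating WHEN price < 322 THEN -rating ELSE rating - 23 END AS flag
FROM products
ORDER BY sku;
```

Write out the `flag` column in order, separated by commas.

sku=W13: ELSE → -21
sku=W15: price < 165 OR category IN ('tools', 'auto') → -4
sku=W16: price < 300 AND supplier <> 'Acme' → 1
sku=W31: price < 300 AND supplier <> 'Acme' → 1
sku=W53: price < 165 OR category IN ('tools', 'auto') → -3
sku=W61: price < 165 OR category IN ('tools', 'auto') → -2
sku=W73: price < 165 OR category IN ('tools', 'auto') → -2
sku=W74: price < 165 OR category IN ('tools', 'auto') → -3
sku=W84: price < 300 AND supplier <> 'Acme' → 4
sku=W88: price < 165 OR category IN ('tools', 'auto') → -3
sku=W92: ELSE → -21
sku=W97: price < 300 AND supplier <> 'Acme' → 3
sku=W98: price < 165 OR category IN ('tools', 'auto') → -4
sku=W99: price < 300 AND supplier <> 'Acme' → 4

-21, -4, 1, 1, -3, -2, -2, -3, 4, -3, -21, 3, -4, 4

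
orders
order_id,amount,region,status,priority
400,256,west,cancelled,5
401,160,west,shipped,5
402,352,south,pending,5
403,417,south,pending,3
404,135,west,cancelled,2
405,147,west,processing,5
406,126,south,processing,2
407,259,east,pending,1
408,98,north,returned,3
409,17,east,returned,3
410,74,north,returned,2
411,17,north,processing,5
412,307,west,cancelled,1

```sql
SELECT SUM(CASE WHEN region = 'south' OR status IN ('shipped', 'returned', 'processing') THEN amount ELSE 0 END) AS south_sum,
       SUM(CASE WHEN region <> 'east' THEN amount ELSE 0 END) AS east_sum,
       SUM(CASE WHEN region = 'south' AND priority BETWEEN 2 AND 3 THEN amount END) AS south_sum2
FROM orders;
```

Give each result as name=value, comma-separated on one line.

[south_sum: region = 'south' OR status IN ('shipped', 'returned', 'processing')]
order_id=400: ✗
order_id=401: ✓ → 160
order_id=402: ✓ → 352
order_id=403: ✓ → 417
order_id=404: ✗
order_id=405: ✓ → 147
order_id=406: ✓ → 126
order_id=407: ✗
order_id=408: ✓ → 98
order_id=409: ✓ → 17
order_id=410: ✓ → 74
order_id=411: ✓ → 17
order_id=412: ✗
south_sum = 160 + 352 + 417 + 147 + 126 + 98 + 17 + 74 + 17 = 1408
—
[east_sum: region <> 'east']
order_id=400: ✓ → 256
order_id=401: ✓ → 160
order_id=402: ✓ → 352
order_id=403: ✓ → 417
order_id=404: ✓ → 135
order_id=405: ✓ → 147
order_id=406: ✓ → 126
order_id=407: ✗
order_id=408: ✓ → 98
order_id=409: ✗
order_id=410: ✓ → 74
order_id=411: ✓ → 17
order_id=412: ✓ → 307
east_sum = 256 + 160 + 352 + 417 + 135 + 147 + 126 + 98 + 74 + 17 + 307 = 2089
—
[south_sum2: region = 'south' AND priority BETWEEN 2 AND 3]
order_id=400: ✗
order_id=401: ✗
order_id=402: ✗
order_id=403: ✓ → 417
order_id=404: ✗
order_id=405: ✗
order_id=406: ✓ → 126
order_id=407: ✗
order_id=408: ✗
order_id=409: ✗
order_id=410: ✗
order_id=411: ✗
order_id=412: ✗
south_sum2 = 417 + 126 = 543

south_sum=1408, east_sum=2089, south_sum2=543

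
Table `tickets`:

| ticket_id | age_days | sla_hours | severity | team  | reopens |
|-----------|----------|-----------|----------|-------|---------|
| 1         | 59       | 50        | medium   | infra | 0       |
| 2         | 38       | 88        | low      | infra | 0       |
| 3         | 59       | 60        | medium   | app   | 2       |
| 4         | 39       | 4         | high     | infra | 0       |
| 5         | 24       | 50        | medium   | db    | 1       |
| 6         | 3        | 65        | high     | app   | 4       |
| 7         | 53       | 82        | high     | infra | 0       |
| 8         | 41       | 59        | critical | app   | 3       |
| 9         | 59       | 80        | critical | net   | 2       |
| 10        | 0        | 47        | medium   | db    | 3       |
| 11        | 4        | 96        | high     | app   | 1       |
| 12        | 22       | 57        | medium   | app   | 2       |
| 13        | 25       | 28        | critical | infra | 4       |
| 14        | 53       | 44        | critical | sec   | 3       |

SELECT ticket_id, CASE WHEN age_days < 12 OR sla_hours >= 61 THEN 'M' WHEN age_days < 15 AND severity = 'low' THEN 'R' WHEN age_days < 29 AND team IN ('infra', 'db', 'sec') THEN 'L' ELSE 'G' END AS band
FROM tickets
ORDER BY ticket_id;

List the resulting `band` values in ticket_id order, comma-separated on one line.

ticket_id=1: ELSE → G
ticket_id=2: age_days < 12 OR sla_hours >= 61 → M
ticket_id=3: ELSE → G
ticket_id=4: ELSE → G
ticket_id=5: age_days < 29 AND team IN ('infra', 'db', 'sec') → L
ticket_id=6: age_days < 12 OR sla_hours >= 61 → M
ticket_id=7: age_days < 12 OR sla_hours >= 61 → M
ticket_id=8: ELSE → G
ticket_id=9: age_days < 12 OR sla_hours >= 61 → M
ticket_id=10: age_days < 12 OR sla_hours >= 61 → M
ticket_id=11: age_days < 12 OR sla_hours >= 61 → M
ticket_id=12: ELSE → G
ticket_id=13: age_days < 29 AND team IN ('infra', 'db', 'sec') → L
ticket_id=14: ELSE → G

G, M, G, G, L, M, M, G, M, M, M, G, L, G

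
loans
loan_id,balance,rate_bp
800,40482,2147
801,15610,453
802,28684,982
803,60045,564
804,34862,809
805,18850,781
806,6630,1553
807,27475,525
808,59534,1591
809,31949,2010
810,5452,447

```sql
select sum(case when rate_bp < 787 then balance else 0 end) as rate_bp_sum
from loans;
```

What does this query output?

loan_id=800: ✗
loan_id=801: ✓ → 15610
loan_id=802: ✗
loan_id=803: ✓ → 60045
loan_id=804: ✗
loan_id=805: ✓ → 18850
loan_id=806: ✗
loan_id=807: ✓ → 27475
loan_id=808: ✗
loan_id=809: ✗
loan_id=810: ✓ → 5452
rate_bp_sum = 15610 + 60045 + 18850 + 27475 + 5452 = 127432

127432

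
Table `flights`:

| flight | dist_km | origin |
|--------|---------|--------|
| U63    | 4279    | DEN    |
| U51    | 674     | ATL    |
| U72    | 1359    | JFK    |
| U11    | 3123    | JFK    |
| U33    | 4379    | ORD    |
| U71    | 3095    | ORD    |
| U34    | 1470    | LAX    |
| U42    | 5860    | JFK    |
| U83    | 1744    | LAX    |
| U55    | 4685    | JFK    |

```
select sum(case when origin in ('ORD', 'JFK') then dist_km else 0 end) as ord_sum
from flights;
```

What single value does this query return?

flight=U63: ✗
flight=U51: ✗
flight=U72: ✓ → 1359
flight=U11: ✓ → 3123
flight=U33: ✓ → 4379
flight=U71: ✓ → 3095
flight=U34: ✗
flight=U42: ✓ → 5860
flight=U83: ✗
flight=U55: ✓ → 4685
ord_sum = 1359 + 3123 + 4379 + 3095 + 5860 + 4685 = 22501

22501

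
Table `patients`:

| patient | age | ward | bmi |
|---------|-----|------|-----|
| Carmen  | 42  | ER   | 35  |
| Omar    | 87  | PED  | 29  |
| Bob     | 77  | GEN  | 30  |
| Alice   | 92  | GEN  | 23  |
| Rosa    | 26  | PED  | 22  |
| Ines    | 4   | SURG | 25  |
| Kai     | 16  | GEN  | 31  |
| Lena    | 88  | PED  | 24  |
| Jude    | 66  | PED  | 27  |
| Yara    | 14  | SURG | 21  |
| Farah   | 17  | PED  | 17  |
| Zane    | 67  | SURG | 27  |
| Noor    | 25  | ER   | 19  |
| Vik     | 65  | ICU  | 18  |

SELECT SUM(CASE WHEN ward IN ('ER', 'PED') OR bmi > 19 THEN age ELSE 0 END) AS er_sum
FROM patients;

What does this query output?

621

patient=Carmen: ✓ → 42
patient=Omar: ✓ → 87
patient=Bob: ✓ → 77
patient=Alice: ✓ → 92
patient=Rosa: ✓ → 26
patient=Ines: ✓ → 4
patient=Kai: ✓ → 16
patient=Lena: ✓ → 88
patient=Jude: ✓ → 66
patient=Yara: ✓ → 14
patient=Farah: ✓ → 17
patient=Zane: ✓ → 67
patient=Noor: ✓ → 25
patient=Vik: ✗
er_sum = 42 + 87 + 77 + 92 + 26 + 4 + 16 + 88 + 66 + 14 + 17 + 67 + 25 = 621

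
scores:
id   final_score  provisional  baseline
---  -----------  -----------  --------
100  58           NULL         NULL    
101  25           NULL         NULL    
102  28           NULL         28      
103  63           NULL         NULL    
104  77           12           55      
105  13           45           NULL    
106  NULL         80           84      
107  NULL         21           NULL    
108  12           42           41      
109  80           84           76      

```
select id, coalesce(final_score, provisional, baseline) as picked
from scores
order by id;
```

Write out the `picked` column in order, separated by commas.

58, 25, 28, 63, 77, 13, 80, 21, 12, 80

id=100: final_score=58 → 58
id=101: final_score=25 → 25
id=102: final_score=28 → 28
id=103: final_score=63 → 63
id=104: final_score=77 → 77
id=105: final_score=13 → 13
id=106: final_score=NULL, provisional=80 → 80
id=107: final_score=NULL, provisional=21 → 21
id=108: final_score=12 → 12
id=109: final_score=80 → 80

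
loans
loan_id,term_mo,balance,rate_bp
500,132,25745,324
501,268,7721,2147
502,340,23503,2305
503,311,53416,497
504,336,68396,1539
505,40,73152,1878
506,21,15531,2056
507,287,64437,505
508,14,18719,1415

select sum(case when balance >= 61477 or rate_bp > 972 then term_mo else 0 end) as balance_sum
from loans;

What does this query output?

loan_id=500: ✗
loan_id=501: ✓ → 268
loan_id=502: ✓ → 340
loan_id=503: ✗
loan_id=504: ✓ → 336
loan_id=505: ✓ → 40
loan_id=506: ✓ → 21
loan_id=507: ✓ → 287
loan_id=508: ✓ → 14
balance_sum = 268 + 340 + 336 + 40 + 21 + 287 + 14 = 1306

1306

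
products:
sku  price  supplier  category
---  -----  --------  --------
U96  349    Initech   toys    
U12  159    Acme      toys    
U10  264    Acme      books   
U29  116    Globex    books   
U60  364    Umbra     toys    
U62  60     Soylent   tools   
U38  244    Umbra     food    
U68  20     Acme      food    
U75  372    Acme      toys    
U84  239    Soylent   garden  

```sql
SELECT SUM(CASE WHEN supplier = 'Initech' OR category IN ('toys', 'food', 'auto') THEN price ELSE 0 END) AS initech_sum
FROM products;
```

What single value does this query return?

sku=U96: ✓ → 349
sku=U12: ✓ → 159
sku=U10: ✗
sku=U29: ✗
sku=U60: ✓ → 364
sku=U62: ✗
sku=U38: ✓ → 244
sku=U68: ✓ → 20
sku=U75: ✓ → 372
sku=U84: ✗
initech_sum = 349 + 159 + 364 + 244 + 20 + 372 = 1508

1508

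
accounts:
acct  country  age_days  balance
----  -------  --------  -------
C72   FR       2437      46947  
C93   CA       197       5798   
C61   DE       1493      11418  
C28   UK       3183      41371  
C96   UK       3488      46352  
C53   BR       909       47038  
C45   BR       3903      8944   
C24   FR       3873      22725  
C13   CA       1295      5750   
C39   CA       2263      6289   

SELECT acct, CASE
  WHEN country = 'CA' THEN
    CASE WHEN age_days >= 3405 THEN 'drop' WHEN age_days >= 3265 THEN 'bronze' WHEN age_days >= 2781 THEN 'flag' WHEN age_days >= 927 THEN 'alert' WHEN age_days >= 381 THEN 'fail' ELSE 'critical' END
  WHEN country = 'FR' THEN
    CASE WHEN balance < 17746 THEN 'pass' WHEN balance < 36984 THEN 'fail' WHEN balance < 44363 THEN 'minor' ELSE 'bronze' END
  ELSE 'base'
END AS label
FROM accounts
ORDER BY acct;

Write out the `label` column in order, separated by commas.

acct=C13: country='CA' → inner[age_days >= 927] → alert
acct=C24: country='FR' → inner[balance < 36984] → fail
acct=C28: country='UK' → outer ELSE → base
acct=C39: country='CA' → inner[age_days >= 927] → alert
acct=C45: country='BR' → outer ELSE → base
acct=C53: country='BR' → outer ELSE → base
acct=C61: country='DE' → outer ELSE → base
acct=C72: country='FR' → inner[ELSE] → bronze
acct=C93: country='CA' → inner[ELSE] → critical
acct=C96: country='UK' → outer ELSE → base

alert, fail, base, alert, base, base, base, bronze, critical, base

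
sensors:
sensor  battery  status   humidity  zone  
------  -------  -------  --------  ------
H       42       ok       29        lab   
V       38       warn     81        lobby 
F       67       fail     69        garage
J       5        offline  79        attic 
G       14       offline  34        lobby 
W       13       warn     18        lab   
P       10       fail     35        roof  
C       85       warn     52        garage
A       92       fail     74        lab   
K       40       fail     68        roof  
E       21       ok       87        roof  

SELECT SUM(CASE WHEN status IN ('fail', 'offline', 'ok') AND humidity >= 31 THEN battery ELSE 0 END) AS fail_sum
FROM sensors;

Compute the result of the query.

249

sensor=H: ✗
sensor=V: ✗
sensor=F: ✓ → 67
sensor=J: ✓ → 5
sensor=G: ✓ → 14
sensor=W: ✗
sensor=P: ✓ → 10
sensor=C: ✗
sensor=A: ✓ → 92
sensor=K: ✓ → 40
sensor=E: ✓ → 21
fail_sum = 67 + 5 + 14 + 10 + 92 + 40 + 21 = 249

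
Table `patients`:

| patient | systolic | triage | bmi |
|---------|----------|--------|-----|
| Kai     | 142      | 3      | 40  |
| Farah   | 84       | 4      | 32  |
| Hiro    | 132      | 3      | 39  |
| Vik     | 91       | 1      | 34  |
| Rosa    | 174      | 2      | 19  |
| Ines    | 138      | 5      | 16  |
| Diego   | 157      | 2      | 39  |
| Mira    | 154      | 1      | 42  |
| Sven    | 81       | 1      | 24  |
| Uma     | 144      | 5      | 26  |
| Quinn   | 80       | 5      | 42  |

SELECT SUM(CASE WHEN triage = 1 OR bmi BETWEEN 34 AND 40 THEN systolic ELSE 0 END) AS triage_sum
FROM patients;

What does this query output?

patient=Kai: ✓ → 142
patient=Farah: ✗
patient=Hiro: ✓ → 132
patient=Vik: ✓ → 91
patient=Rosa: ✗
patient=Ines: ✗
patient=Diego: ✓ → 157
patient=Mira: ✓ → 154
patient=Sven: ✓ → 81
patient=Uma: ✗
patient=Quinn: ✗
triage_sum = 142 + 132 + 91 + 157 + 154 + 81 = 757

757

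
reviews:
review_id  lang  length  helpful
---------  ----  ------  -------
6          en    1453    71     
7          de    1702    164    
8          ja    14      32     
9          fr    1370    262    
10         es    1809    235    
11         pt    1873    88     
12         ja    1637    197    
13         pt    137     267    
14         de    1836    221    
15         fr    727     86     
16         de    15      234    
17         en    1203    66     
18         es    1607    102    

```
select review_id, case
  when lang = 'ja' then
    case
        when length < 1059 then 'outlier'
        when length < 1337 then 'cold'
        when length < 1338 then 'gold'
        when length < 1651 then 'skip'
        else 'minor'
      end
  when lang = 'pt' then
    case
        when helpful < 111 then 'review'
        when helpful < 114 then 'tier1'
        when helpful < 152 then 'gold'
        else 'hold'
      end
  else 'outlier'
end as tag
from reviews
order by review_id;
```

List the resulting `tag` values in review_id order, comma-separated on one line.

review_id=6: lang='en' → outer ELSE → outlier
review_id=7: lang='de' → outer ELSE → outlier
review_id=8: lang='ja' → inner[length < 1059] → outlier
review_id=9: lang='fr' → outer ELSE → outlier
review_id=10: lang='es' → outer ELSE → outlier
review_id=11: lang='pt' → inner[helpful < 111] → review
review_id=12: lang='ja' → inner[length < 1651] → skip
review_id=13: lang='pt' → inner[ELSE] → hold
review_id=14: lang='de' → outer ELSE → outlier
review_id=15: lang='fr' → outer ELSE → outlier
review_id=16: lang='de' → outer ELSE → outlier
review_id=17: lang='en' → outer ELSE → outlier
review_id=18: lang='es' → outer ELSE → outlier

outlier, outlier, outlier, outlier, outlier, review, skip, hold, outlier, outlier, outlier, outlier, outlier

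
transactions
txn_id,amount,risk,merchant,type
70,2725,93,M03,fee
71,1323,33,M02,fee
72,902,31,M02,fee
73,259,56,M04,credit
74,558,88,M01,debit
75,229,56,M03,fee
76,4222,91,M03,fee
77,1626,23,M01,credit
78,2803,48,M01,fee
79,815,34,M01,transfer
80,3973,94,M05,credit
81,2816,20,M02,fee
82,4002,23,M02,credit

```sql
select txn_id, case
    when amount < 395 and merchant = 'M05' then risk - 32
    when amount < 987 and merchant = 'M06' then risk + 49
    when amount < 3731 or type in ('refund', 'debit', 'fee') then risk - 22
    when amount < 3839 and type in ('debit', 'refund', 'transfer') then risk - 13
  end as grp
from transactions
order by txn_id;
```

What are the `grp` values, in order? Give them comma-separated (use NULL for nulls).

71, 11, 9, 34, 66, 34, 69, 1, 26, 12, NULL, -2, NULL

txn_id=70: amount < 3731 or type in ('refund', 'debit', 'fee') → 71
txn_id=71: amount < 3731 or type in ('refund', 'debit', 'fee') → 11
txn_id=72: amount < 3731 or type in ('refund', 'debit', 'fee') → 9
txn_id=73: amount < 3731 or type in ('refund', 'debit', 'fee') → 34
txn_id=74: amount < 3731 or type in ('refund', 'debit', 'fee') → 66
txn_id=75: amount < 3731 or type in ('refund', 'debit', 'fee') → 34
txn_id=76: amount < 3731 or type in ('refund', 'debit', 'fee') → 69
txn_id=77: amount < 3731 or type in ('refund', 'debit', 'fee') → 1
txn_id=78: amount < 3731 or type in ('refund', 'debit', 'fee') → 26
txn_id=79: amount < 3731 or type in ('refund', 'debit', 'fee') → 12
txn_id=80: (no match → NULL) → NULL
txn_id=81: amount < 3731 or type in ('refund', 'debit', 'fee') → -2
txn_id=82: (no match → NULL) → NULL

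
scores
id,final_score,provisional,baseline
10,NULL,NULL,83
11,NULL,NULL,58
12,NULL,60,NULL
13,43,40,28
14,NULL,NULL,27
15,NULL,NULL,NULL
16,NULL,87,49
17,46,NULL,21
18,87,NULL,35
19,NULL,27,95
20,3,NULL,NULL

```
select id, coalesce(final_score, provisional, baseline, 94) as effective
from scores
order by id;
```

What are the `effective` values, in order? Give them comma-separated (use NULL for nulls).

83, 58, 60, 43, 27, 94, 87, 46, 87, 27, 3

id=10: final_score=NULL, provisional=NULL, baseline=83 → 83
id=11: final_score=NULL, provisional=NULL, baseline=58 → 58
id=12: final_score=NULL, provisional=60 → 60
id=13: final_score=43 → 43
id=14: final_score=NULL, provisional=NULL, baseline=27 → 27
id=15: final_score=NULL, provisional=NULL, baseline=NULL, → literal 94 → 94
id=16: final_score=NULL, provisional=87 → 87
id=17: final_score=46 → 46
id=18: final_score=87 → 87
id=19: final_score=NULL, provisional=27 → 27
id=20: final_score=3 → 3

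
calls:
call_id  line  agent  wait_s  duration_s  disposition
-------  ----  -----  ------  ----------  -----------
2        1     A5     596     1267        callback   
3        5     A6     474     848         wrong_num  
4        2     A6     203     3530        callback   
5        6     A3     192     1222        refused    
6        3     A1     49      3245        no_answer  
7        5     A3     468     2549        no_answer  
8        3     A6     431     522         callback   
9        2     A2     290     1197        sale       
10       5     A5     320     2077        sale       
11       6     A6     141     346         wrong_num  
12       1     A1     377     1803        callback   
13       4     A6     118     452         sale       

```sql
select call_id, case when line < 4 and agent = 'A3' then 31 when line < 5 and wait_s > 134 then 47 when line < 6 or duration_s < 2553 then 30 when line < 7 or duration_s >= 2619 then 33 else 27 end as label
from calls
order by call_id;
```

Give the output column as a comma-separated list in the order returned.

call_id=2: line < 5 and wait_s > 134 → 47
call_id=3: line < 6 or duration_s < 2553 → 30
call_id=4: line < 5 and wait_s > 134 → 47
call_id=5: line < 6 or duration_s < 2553 → 30
call_id=6: line < 6 or duration_s < 2553 → 30
call_id=7: line < 6 or duration_s < 2553 → 30
call_id=8: line < 5 and wait_s > 134 → 47
call_id=9: line < 5 and wait_s > 134 → 47
call_id=10: line < 6 or duration_s < 2553 → 30
call_id=11: line < 6 or duration_s < 2553 → 30
call_id=12: line < 5 and wait_s > 134 → 47
call_id=13: line < 6 or duration_s < 2553 → 30

47, 30, 47, 30, 30, 30, 47, 47, 30, 30, 47, 30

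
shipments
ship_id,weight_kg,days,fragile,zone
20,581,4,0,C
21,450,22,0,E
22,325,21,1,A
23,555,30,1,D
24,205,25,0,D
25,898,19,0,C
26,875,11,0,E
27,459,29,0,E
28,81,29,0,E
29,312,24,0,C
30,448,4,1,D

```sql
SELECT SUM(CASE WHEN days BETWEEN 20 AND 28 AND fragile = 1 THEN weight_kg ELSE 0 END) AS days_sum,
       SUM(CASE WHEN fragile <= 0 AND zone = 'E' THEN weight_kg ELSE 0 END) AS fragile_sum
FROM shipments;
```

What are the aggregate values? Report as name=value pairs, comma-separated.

days_sum=325, fragile_sum=1865

[days_sum: days BETWEEN 20 AND 28 AND fragile = 1]
ship_id=20: ✗
ship_id=21: ✗
ship_id=22: ✓ → 325
ship_id=23: ✗
ship_id=24: ✗
ship_id=25: ✗
ship_id=26: ✗
ship_id=27: ✗
ship_id=28: ✗
ship_id=29: ✗
ship_id=30: ✗
days_sum = 325
—
[fragile_sum: fragile <= 0 AND zone = 'E']
ship_id=20: ✗
ship_id=21: ✓ → 450
ship_id=22: ✗
ship_id=23: ✗
ship_id=24: ✗
ship_id=25: ✗
ship_id=26: ✓ → 875
ship_id=27: ✓ → 459
ship_id=28: ✓ → 81
ship_id=29: ✗
ship_id=30: ✗
fragile_sum = 450 + 875 + 459 + 81 = 1865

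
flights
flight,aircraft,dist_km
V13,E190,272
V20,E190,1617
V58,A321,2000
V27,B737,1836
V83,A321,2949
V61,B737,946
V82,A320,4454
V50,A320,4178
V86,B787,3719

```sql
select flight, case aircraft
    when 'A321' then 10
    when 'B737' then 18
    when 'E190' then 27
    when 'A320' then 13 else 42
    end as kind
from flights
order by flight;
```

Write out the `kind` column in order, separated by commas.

flight=V13: aircraft='E190' → 27
flight=V20: aircraft='E190' → 27
flight=V27: aircraft='B737' → 18
flight=V50: aircraft='A320' → 13
flight=V58: aircraft='A321' → 10
flight=V61: aircraft='B737' → 18
flight=V82: aircraft='A320' → 13
flight=V83: aircraft='A321' → 10
flight=V86: ELSE → 42

27, 27, 18, 13, 10, 18, 13, 10, 42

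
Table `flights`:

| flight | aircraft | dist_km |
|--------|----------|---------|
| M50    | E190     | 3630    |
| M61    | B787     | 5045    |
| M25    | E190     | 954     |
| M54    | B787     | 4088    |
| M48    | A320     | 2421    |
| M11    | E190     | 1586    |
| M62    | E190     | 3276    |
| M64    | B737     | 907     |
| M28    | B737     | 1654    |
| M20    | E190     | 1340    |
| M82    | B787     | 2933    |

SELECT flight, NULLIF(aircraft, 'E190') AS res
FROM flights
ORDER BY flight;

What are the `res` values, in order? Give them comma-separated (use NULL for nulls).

NULL, NULL, NULL, B737, A320, NULL, B787, B787, NULL, B737, B787

flight=M11: aircraft=E190 vs E190: equal → NULL
flight=M20: aircraft=E190 vs E190: equal → NULL
flight=M25: aircraft=E190 vs E190: equal → NULL
flight=M28: aircraft=B737 vs E190: differ → B737
flight=M48: aircraft=A320 vs E190: differ → A320
flight=M50: aircraft=E190 vs E190: equal → NULL
flight=M54: aircraft=B787 vs E190: differ → B787
flight=M61: aircraft=B787 vs E190: differ → B787
flight=M62: aircraft=E190 vs E190: equal → NULL
flight=M64: aircraft=B737 vs E190: differ → B737
flight=M82: aircraft=B787 vs E190: differ → B787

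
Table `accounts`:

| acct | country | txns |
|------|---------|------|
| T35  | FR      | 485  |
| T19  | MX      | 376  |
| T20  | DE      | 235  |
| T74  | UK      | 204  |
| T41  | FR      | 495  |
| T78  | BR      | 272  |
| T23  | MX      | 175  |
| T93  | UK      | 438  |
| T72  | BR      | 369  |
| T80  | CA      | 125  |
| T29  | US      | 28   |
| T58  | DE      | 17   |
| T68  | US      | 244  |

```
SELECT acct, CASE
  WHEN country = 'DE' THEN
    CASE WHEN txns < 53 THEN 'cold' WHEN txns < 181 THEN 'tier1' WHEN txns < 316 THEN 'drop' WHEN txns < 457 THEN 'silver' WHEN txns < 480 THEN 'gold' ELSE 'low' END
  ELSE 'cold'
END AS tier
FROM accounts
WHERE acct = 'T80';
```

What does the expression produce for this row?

acct = T80: country=CA, txns=125.
country='CA' → outer ELSE → cold

cold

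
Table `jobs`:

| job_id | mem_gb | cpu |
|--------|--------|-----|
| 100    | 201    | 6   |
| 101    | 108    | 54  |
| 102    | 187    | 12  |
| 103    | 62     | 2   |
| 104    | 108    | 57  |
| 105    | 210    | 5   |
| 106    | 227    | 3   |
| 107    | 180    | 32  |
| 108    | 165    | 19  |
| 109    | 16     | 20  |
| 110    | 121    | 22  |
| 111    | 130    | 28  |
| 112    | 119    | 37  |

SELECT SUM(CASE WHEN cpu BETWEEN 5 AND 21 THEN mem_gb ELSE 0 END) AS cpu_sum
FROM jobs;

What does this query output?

779

job_id=100: ✓ → 201
job_id=101: ✗
job_id=102: ✓ → 187
job_id=103: ✗
job_id=104: ✗
job_id=105: ✓ → 210
job_id=106: ✗
job_id=107: ✗
job_id=108: ✓ → 165
job_id=109: ✓ → 16
job_id=110: ✗
job_id=111: ✗
job_id=112: ✗
cpu_sum = 201 + 187 + 210 + 165 + 16 = 779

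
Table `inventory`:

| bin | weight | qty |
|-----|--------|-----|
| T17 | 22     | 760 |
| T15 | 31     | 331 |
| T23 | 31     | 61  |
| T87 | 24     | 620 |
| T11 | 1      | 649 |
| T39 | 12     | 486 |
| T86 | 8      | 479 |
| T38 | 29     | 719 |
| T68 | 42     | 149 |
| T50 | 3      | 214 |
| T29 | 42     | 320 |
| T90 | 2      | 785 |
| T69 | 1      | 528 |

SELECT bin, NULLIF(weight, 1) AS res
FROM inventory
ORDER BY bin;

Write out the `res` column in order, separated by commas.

bin=T11: weight=1 vs 1: equal → NULL
bin=T15: weight=31 vs 1: differ → 31
bin=T17: weight=22 vs 1: differ → 22
bin=T23: weight=31 vs 1: differ → 31
bin=T29: weight=42 vs 1: differ → 42
bin=T38: weight=29 vs 1: differ → 29
bin=T39: weight=12 vs 1: differ → 12
bin=T50: weight=3 vs 1: differ → 3
bin=T68: weight=42 vs 1: differ → 42
bin=T69: weight=1 vs 1: equal → NULL
bin=T86: weight=8 vs 1: differ → 8
bin=T87: weight=24 vs 1: differ → 24
bin=T90: weight=2 vs 1: differ → 2

NULL, 31, 22, 31, 42, 29, 12, 3, 42, NULL, 8, 24, 2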